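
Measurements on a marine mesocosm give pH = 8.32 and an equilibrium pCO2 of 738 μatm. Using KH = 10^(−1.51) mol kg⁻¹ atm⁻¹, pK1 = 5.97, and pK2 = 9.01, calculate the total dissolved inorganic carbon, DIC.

DIC = 6.17 mmol/kg

[CO2*] = KH · pCO2 = 10^(−1.51) × 738×10^-6 = 2.281×10^-5 mol/kg
α₀ = 1/(1 + K1/[H⁺] + K1K2/[H⁺]²) = 1/(1 + 10^+2.35 + 10^+1.66) = 0.003696
DIC = [CO2*]/α₀ = 2.281×10^-5 / 0.003696 = 6.17 mmol/kg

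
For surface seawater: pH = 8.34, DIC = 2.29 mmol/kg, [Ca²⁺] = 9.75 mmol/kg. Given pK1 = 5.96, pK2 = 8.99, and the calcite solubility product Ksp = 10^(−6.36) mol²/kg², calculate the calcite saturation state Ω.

α₂ = 1 / (1 + [H⁺]/K2 + [H⁺]²/(K1K2)) = 1 / (1 + 10^+0.65 + 10^-1.73)
   = 1 / (1 + 4.4668 + 0.018621) = 1/5.4855 = 0.1823
[CO3²⁻] = α₂ × DIC = 0.1823 × 2.29 = 0.4175 mmol/kg
Ksp = 10^(−6.36) = 4.365×10^-7
Ω = [Ca²⁺][CO3²⁻]/Ksp = (9.75×10^-3)(4.175×10^-4) / 4.365×10^-7 = 9.32

Ω = 9.32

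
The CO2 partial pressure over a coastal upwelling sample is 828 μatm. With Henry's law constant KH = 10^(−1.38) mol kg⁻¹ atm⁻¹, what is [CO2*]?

[CO2*] = 34.5 μmol/kg

KH = 10^(−1.38) = 4.169×10^-2 mol kg⁻¹ atm⁻¹
[CO2*] = KH · pCO2 = 4.169×10^-2 × 828×10^-6 atm = 3.45×10^-5 mol/kg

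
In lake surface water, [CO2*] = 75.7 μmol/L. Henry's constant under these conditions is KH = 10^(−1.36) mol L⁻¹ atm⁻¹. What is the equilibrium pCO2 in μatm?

KH = 10^(−1.36) = 4.365×10^-2 mol L⁻¹ atm⁻¹
pCO2 = [CO2*]/KH = 75.7×10^-6 / 4.365×10^-2 = 1.73×10^-3 atm = 1730 μatm

pCO2 = 1730 μatm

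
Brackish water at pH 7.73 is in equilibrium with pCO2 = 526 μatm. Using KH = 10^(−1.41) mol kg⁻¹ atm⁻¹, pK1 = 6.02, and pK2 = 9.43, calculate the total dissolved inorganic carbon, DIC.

DIC = 1.09 mmol/kg

[CO2*] = KH · pCO2 = 10^(−1.41) × 526×10^-6 = 2.046×10^-5 mol/kg
α₀ = 1/(1 + K1/[H⁺] + K1K2/[H⁺]²) = 1/(1 + 10^+1.71 + 10^+0.01) = 0.01876
DIC = [CO2*]/α₀ = 2.046×10^-5 / 0.01876 = 1.09 mmol/kg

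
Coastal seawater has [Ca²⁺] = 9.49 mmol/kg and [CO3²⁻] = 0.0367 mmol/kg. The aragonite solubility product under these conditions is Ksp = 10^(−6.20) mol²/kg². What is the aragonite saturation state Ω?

Ω = 0.552

Ksp = 10^(−6.20) = 6.310×10^-7
Ω = [Ca²⁺][CO3²⁻]/Ksp = (9.49×10^-3)(0.0367×10^-3) / 6.310×10^-7 = 0.552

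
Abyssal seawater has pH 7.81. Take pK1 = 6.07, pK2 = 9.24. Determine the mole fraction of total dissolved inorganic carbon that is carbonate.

α₂ = 0.0352

α₂ = 1 / (1 + [H⁺]/K2 + [H⁺]²/(K1K2)) = 1 / (1 + 10^+1.43 + 10^-0.31)
   = 1 / (1 + 26.915 + 0.48978) = 1/28.405 = 0.03520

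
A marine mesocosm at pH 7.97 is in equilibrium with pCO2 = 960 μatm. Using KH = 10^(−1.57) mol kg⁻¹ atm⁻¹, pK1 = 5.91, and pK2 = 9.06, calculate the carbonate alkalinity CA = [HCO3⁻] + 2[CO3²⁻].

[CO2*] = KH · pCO2 = 10^(−1.57) × 960×10^-6 = 2.584×10^-5 mol/kg
α₀ = 1/(1 + K1/[H⁺] + K1K2/[H⁺]²) = 1/(1 + 10^+2.06 + 10^+0.97) = 0.007991
DIC = [CO2*]/α₀ = 2.584×10^-5 / 0.007991 = 3.234 mmol/kg
CA = (α₁ + 2α₂)·DIC = (0.9174 + 2×0.07457) × 3.234 = 3.45 mmol/kg

CA = 3.45 mmol/kg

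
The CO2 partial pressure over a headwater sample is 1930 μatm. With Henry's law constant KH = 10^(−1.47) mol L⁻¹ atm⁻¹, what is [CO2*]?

[CO2*] = 65.4 μmol/L

KH = 10^(−1.47) = 3.388×10^-2 mol L⁻¹ atm⁻¹
[CO2*] = KH · pCO2 = 3.388×10^-2 × 1930×10^-6 atm = 6.54×10^-5 mol/L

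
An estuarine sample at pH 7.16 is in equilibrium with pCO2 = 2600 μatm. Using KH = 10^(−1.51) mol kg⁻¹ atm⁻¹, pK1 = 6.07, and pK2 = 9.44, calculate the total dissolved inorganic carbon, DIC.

DIC = 1.07 mmol/kg

[CO2*] = KH · pCO2 = 10^(−1.51) × 2600×10^-6 = 8.035×10^-5 mol/kg
α₀ = 1/(1 + K1/[H⁺] + K1K2/[H⁺]²) = 1/(1 + 10^+1.09 + 10^-1.19) = 0.07481
DIC = [CO2*]/α₀ = 8.035×10^-5 / 0.07481 = 1.07 mmol/kg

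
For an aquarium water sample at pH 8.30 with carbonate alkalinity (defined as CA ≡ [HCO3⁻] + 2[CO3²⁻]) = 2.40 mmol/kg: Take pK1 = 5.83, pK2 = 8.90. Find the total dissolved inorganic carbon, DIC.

DIC = 2.00 mmol/kg

CA = [HCO3⁻] + 2[CO3²⁻] = (α₁ + 2α₂)·DIC
At pH 8.30: [H⁺]/K1 = 10^-2.47 = 0.0033884, K2/[H⁺] = 10^-0.60 = 0.25119
α₁ = 1/(1 + 0.0033884 + 0.25119) = 1/1.2546 = 0.7971; α₂ = α₁·K2/[H⁺] = 0.2002
α₁ + 2α₂ = 1.1975
DIC = CA / (α₁ + 2α₂) = 2.40 / 1.1975 = 2.00 mmol/kg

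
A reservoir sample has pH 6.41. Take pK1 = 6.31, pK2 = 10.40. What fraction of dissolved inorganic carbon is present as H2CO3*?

α₀ = 0.443

α₀ = 1 / (1 + K1/[H⁺] + K1K2/[H⁺]²) = 1 / (1 + 10^+0.10 + 10^-3.89)
   = 1 / (1 + 1.2589 + 0.00012882) = 1/2.2591 = 0.4427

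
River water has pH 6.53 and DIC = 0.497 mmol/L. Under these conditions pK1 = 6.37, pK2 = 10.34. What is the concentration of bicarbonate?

α₁ = 1 / (1 + [H⁺]/K1 + K2/[H⁺]) = 1 / (1 + 10^-0.16 + 10^-3.81)
   = 1 / (1 + 0.69183 + 0.00015488) = 1/1.6920 = 0.5910
[HCO3⁻] = α₁ × DIC = 0.5910 × 0.497 = 0.294 mmol/L

[HCO3⁻] = 0.294 mmol/L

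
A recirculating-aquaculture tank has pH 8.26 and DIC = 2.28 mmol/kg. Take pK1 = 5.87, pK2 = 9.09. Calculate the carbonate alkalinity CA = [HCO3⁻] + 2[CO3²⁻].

CA = 2.56 mmol/kg

CA = [HCO3⁻] + 2[CO3²⁻] = (α₁ + 2α₂)·DIC
At pH 8.26: [H⁺]/K1 = 10^-2.39 = 0.0040738, K2/[H⁺] = 10^-0.83 = 0.14791
α₁ = 1/(1 + 0.0040738 + 0.14791) = 1/1.1520 = 0.8681; α₂ = α₁·K2/[H⁺] = 0.1284
α₁ + 2α₂ = 1.1249
CA = 1.1249 × 2.28 = 2.56 mmol/kg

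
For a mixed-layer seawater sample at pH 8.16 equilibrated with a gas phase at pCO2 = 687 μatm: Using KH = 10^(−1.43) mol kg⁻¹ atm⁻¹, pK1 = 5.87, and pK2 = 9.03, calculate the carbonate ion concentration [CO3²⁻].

[CO2*] = KH · pCO2 = 10^(−1.43) × 687×10^-6 = 2.552×10^-5 mol/kg
α₀ = 1/(1 + K1/[H⁺] + K1K2/[H⁺]²) = 1/(1 + 10^+2.29 + 10^+1.42) = 0.004499
DIC = [CO2*]/α₀ = 2.552×10^-5 / 0.004499 = 5.674 mmol/kg
[CO3²⁻] = α₂·DIC; α₂ = 0.1183, so [CO3²⁻] = 0.1183 × 5.674 = 0.671 mmol/kg

[CO3²⁻] = 0.671 mmol/kg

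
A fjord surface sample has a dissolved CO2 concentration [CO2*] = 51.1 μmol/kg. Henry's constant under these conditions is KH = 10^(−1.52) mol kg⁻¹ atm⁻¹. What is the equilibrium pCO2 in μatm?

KH = 10^(−1.52) = 3.020×10^-2 mol kg⁻¹ atm⁻¹
pCO2 = [CO2*]/KH = 51.1×10^-6 / 3.020×10^-2 = 1.69×10^-3 atm = 1690 μatm

pCO2 = 1690 μatm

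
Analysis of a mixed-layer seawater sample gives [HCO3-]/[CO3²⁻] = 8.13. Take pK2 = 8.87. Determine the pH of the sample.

From K2 = [H⁺][CO3²⁻]/[HCO3-]:  pH = pK2 − log₁₀([HCO3-]/[CO3²⁻])
log₁₀(8.13) = +0.910
pH = 8.87 − (+0.910) = 7.96

pH = 7.96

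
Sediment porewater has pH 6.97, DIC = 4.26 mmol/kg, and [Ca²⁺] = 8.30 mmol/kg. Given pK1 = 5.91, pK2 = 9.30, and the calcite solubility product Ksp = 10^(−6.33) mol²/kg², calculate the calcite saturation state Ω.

Ω = 0.324

α₂ = 1 / (1 + [H⁺]/K2 + [H⁺]²/(K1K2)) = 1 / (1 + 10^+2.33 + 10^+1.27)
   = 1 / (1 + 213.80 + 18.621) = 1/233.42 = 0.004284
[CO3²⁻] = α₂ × DIC = 0.004284 × 4.26 = 0.01825 mmol/kg = 18.25 μmol/kg
Ksp = 10^(−6.33) = 4.677×10^-7
Ω = [Ca²⁺][CO3²⁻]/Ksp = (8.30×10^-3)(1.825×10^-5) / 4.677×10^-7 = 0.324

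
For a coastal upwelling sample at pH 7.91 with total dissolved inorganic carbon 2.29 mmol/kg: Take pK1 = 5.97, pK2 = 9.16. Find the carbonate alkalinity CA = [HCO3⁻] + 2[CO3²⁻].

CA = [HCO3⁻] + 2[CO3²⁻] = (α₁ + 2α₂)·DIC
At pH 7.91: [H⁺]/K1 = 10^-1.94 = 0.011482, K2/[H⁺] = 10^-1.25 = 0.056234
α₁ = 1/(1 + 0.011482 + 0.056234) = 1/1.0677 = 0.9366; α₂ = α₁·K2/[H⁺] = 0.05267
α₁ + 2α₂ = 1.0419
CA = 1.0419 × 2.29 = 2.39 mmol/kg

CA = 2.39 mmol/kg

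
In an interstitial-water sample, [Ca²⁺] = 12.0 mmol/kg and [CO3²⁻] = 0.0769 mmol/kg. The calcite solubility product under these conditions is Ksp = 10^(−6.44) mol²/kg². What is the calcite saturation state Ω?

Ω = 2.54

Ksp = 10^(−6.44) = 3.631×10^-7
Ω = [Ca²⁺][CO3²⁻]/Ksp = (12.0×10^-3)(0.0769×10^-3) / 3.631×10^-7 = 2.54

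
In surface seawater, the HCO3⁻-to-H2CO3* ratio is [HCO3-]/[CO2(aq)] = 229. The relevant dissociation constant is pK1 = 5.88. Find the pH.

pH = 8.24

From K1 = [H⁺][HCO3-]/[CO2(aq)]:  pH = pK1 + log₁₀([HCO3-]/[CO2(aq)])
log₁₀(229) = +2.360
pH = 5.88 + (+2.360) = 8.24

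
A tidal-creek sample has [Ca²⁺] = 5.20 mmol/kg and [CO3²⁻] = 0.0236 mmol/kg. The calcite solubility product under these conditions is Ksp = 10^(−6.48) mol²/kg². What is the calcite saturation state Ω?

Ksp = 10^(−6.48) = 3.311×10^-7
Ω = [Ca²⁺][CO3²⁻]/Ksp = (5.20×10^-3)(0.0236×10^-3) / 3.311×10^-7 = 0.371

Ω = 0.371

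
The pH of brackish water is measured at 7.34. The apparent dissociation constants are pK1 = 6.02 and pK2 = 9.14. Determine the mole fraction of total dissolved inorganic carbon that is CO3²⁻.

α₂ = 0.0149

α₂ = 1 / (1 + [H⁺]/K2 + [H⁺]²/(K1K2)) = 1 / (1 + 10^+1.80 + 10^+0.48)
   = 1 / (1 + 63.096 + 3.0200) = 1/67.116 = 0.01490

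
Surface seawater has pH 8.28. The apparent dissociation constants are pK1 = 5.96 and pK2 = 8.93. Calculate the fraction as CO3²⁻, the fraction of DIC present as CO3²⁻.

α₂ = 0.182

α₂ = 1 / (1 + [H⁺]/K2 + [H⁺]²/(K1K2)) = 1 / (1 + 10^+0.65 + 10^-1.67)
   = 1 / (1 + 4.4668 + 0.021380) = 1/5.4882 = 0.1822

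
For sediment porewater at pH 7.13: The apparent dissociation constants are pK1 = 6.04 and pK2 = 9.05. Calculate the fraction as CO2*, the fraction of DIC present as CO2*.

α₀ = 0.0743

α₀ = 1 / (1 + K1/[H⁺] + K1K2/[H⁺]²) = 1 / (1 + 10^+1.09 + 10^-0.83)
   = 1 / (1 + 12.303 + 0.14791) = 1/13.451 = 0.07435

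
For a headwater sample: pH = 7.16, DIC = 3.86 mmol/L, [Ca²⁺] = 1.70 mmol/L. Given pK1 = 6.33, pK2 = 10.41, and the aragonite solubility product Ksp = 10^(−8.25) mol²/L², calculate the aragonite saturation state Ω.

Ω = 0.571

α₂ = 1 / (1 + [H⁺]/K2 + [H⁺]²/(K1K2)) = 1 / (1 + 10^+3.25 + 10^+2.42)
   = 1 / (1 + 1778.3 + 263.03) = 1/2042.3 = 0.0004896
[CO3²⁻] = α₂ × DIC = 0.0004896 × 3.86 = 0.001890 mmol/L = 1.890 μmol/L
Ksp = 10^(−8.25) = 5.623×10^-9
Ω = [Ca²⁺][CO3²⁻]/Ksp = (1.70×10^-3)(1.890×10^-6) / 5.623×10^-9 = 0.571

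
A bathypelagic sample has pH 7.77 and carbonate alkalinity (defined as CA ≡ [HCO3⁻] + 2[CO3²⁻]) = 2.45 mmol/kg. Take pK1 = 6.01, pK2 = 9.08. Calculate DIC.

CA = [HCO3⁻] + 2[CO3²⁻] = (α₁ + 2α₂)·DIC
At pH 7.77: [H⁺]/K1 = 10^-1.76 = 0.017378, K2/[H⁺] = 10^-1.31 = 0.048978
α₁ = 1/(1 + 0.017378 + 0.048978) = 1/1.0664 = 0.9378; α₂ = α₁·K2/[H⁺] = 0.04593
α₁ + 2α₂ = 1.0296
DIC = CA / (α₁ + 2α₂) = 2.45 / 1.0296 = 2.38 mmol/kg

DIC = 2.38 mmol/kg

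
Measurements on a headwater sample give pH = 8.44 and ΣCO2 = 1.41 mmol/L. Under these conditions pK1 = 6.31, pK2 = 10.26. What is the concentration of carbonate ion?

α₂ = 1 / (1 + [H⁺]/K2 + [H⁺]²/(K1K2)) = 1 / (1 + 10^+1.82 + 10^-0.31)
   = 1 / (1 + 66.069 + 0.48978) = 1/67.559 = 0.01480
[CO3²⁻] = α₂ × DIC = 0.01480 × 1.41 = 0.0209 mmol/L

[CO3²⁻] = 0.0209 mmol/L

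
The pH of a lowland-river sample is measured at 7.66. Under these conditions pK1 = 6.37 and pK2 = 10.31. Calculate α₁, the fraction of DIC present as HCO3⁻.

α₁ = 1 / (1 + [H⁺]/K1 + K2/[H⁺]) = 1 / (1 + 10^-1.29 + 10^-2.65)
   = 1 / (1 + 0.051286 + 0.0022387) = 1/1.0535 = 0.9492

α₁ = 0.949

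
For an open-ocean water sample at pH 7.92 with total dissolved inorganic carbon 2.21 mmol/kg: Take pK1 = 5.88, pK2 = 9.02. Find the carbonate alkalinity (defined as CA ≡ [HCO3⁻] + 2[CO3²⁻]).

CA = 2.35 mmol/kg

CA = [HCO3⁻] + 2[CO3²⁻] = (α₁ + 2α₂)·DIC
At pH 7.92: [H⁺]/K1 = 10^-2.04 = 0.0091201, K2/[H⁺] = 10^-1.10 = 0.079433
α₁ = 1/(1 + 0.0091201 + 0.079433) = 1/1.0886 = 0.9187; α₂ = α₁·K2/[H⁺] = 0.07297
α₁ + 2α₂ = 1.0646
CA = 1.0646 × 2.21 = 2.35 mmol/kg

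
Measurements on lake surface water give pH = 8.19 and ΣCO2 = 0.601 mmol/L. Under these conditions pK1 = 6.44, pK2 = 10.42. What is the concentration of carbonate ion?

[CO3²⁻] = 3.46 μmol/L

α₂ = 1 / (1 + [H⁺]/K2 + [H⁺]²/(K1K2)) = 1 / (1 + 10^+2.23 + 10^+0.48)
   = 1 / (1 + 169.82 + 3.0200) = 1/173.84 = 0.005752
[CO3²⁻] = α₂ × DIC = 0.005752 × 0.601 = 0.00346 mmol/L = 3.46 μmol/L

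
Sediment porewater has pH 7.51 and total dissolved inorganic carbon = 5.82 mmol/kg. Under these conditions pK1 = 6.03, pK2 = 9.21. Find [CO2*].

α₀ = 1 / (1 + K1/[H⁺] + K1K2/[H⁺]²) = 1 / (1 + 10^+1.48 + 10^-0.22)
   = 1 / (1 + 30.200 + 0.60256) = 1/31.802 = 0.03144
[CO2*] = α₀ × DIC = 0.03144 × 5.82 = 0.183 mmol/kg

[CO2*] = 0.183 mmol/kg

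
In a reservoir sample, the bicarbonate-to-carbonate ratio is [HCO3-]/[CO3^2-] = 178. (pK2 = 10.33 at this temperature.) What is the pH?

pH = 8.08

From K2 = [H⁺][CO3^2-]/[HCO3-]:  pH = pK2 − log₁₀([HCO3-]/[CO3^2-])
log₁₀(178) = +2.250
pH = 10.33 − (+2.250) = 8.08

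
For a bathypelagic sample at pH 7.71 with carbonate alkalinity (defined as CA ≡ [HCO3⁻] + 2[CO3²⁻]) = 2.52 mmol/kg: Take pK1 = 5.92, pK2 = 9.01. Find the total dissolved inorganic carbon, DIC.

DIC = 2.44 mmol/kg

CA = [HCO3⁻] + 2[CO3²⁻] = (α₁ + 2α₂)·DIC
At pH 7.71: [H⁺]/K1 = 10^-1.79 = 0.016218, K2/[H⁺] = 10^-1.30 = 0.050119
α₁ = 1/(1 + 0.016218 + 0.050119) = 1/1.0663 = 0.9378; α₂ = α₁·K2/[H⁺] = 0.04700
α₁ + 2α₂ = 1.0318
DIC = CA / (α₁ + 2α₂) = 2.52 / 1.0318 = 2.44 mmol/kg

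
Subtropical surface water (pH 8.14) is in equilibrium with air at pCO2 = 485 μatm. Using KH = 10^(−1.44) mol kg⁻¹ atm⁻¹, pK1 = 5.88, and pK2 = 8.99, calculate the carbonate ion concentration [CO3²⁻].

[CO3²⁻] = 0.453 mmol/kg

[CO2*] = KH · pCO2 = 10^(−1.44) × 485×10^-6 = 1.761×10^-5 mol/kg
α₀ = 1/(1 + K1/[H⁺] + K1K2/[H⁺]²) = 1/(1 + 10^+2.26 + 10^+1.41) = 0.004792
DIC = [CO2*]/α₀ = 1.761×10^-5 / 0.004792 = 3.675 mmol/kg
[CO3²⁻] = α₂·DIC; α₂ = 0.1232, so [CO3²⁻] = 0.1232 × 3.675 = 0.453 mmol/kg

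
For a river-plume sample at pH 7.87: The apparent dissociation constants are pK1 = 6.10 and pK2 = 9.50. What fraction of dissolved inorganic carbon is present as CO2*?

α₀ = 0.0163

α₀ = 1 / (1 + K1/[H⁺] + K1K2/[H⁺]²) = 1 / (1 + 10^+1.77 + 10^+0.14)
   = 1 / (1 + 58.884 + 1.3804) = 1/61.265 = 0.01632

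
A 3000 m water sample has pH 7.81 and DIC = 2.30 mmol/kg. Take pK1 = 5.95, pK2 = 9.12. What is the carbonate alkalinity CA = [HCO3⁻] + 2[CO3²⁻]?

CA = [HCO3⁻] + 2[CO3²⁻] = (α₁ + 2α₂)·DIC
At pH 7.81: [H⁺]/K1 = 10^-1.86 = 0.013804, K2/[H⁺] = 10^-1.31 = 0.048978
α₁ = 1/(1 + 0.013804 + 0.048978) = 1/1.0628 = 0.9409; α₂ = α₁·K2/[H⁺] = 0.04608
α₁ + 2α₂ = 1.0331
CA = 1.0331 × 2.30 = 2.38 mmol/kg

CA = 2.38 mmol/kg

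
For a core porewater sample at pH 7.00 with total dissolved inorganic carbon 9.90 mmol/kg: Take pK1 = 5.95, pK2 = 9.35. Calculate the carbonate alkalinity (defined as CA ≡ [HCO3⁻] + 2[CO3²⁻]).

CA = [HCO3⁻] + 2[CO3²⁻] = (α₁ + 2α₂)·DIC
At pH 7.00: [H⁺]/K1 = 10^-1.05 = 0.089125, K2/[H⁺] = 10^-2.35 = 0.0044668
α₁ = 1/(1 + 0.089125 + 0.0044668) = 1/1.0936 = 0.9144; α₂ = α₁·K2/[H⁺] = 0.004085
α₁ + 2α₂ = 0.9226
CA = 0.9226 × 9.90 = 9.13 mmol/kg

CA = 9.13 mmol/kg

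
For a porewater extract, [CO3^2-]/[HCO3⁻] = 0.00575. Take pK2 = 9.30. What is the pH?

From K2 = [H⁺][CO3^2-]/[HCO3⁻]:  pH = pK2 + log₁₀([CO3^2-]/[HCO3⁻])
log₁₀(0.00575) = -2.240
pH = 9.30 + (-2.240) = 7.06

pH = 7.06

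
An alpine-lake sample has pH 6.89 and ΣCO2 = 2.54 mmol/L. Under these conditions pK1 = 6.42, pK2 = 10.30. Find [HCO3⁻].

[HCO3⁻] = 1.90 mmol/L

α₁ = 1 / (1 + [H⁺]/K1 + K2/[H⁺]) = 1 / (1 + 10^-0.47 + 10^-3.41)
   = 1 / (1 + 0.33884 + 0.00038905) = 1/1.3392 = 0.7467
[HCO3⁻] = α₁ × DIC = 0.7467 × 2.54 = 1.90 mmol/L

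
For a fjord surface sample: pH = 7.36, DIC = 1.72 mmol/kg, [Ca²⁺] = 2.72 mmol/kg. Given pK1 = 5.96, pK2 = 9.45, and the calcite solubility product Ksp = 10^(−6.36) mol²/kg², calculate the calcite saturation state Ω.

Ω = 0.0831

α₂ = 1 / (1 + [H⁺]/K2 + [H⁺]²/(K1K2)) = 1 / (1 + 10^+2.09 + 10^+0.69)
   = 1 / (1 + 123.03 + 4.8978) = 1/128.92 = 0.007756
[CO3²⁻] = α₂ × DIC = 0.007756 × 1.72 = 0.01334 mmol/kg = 13.34 μmol/kg
Ksp = 10^(−6.36) = 4.365×10^-7
Ω = [Ca²⁺][CO3²⁻]/Ksp = (2.72×10^-3)(1.334×10^-5) / 4.365×10^-7 = 0.0831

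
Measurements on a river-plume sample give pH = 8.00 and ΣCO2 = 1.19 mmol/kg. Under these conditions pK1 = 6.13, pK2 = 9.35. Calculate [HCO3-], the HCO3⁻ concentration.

[HCO3⁻] = 1.12 mmol/kg

α₁ = 1 / (1 + [H⁺]/K1 + K2/[H⁺]) = 1 / (1 + 10^-1.87 + 10^-1.35)
   = 1 / (1 + 0.013490 + 0.044668) = 1/1.0582 = 0.9450
[HCO3⁻] = α₁ × DIC = 0.9450 × 1.19 = 1.12 mmol/kg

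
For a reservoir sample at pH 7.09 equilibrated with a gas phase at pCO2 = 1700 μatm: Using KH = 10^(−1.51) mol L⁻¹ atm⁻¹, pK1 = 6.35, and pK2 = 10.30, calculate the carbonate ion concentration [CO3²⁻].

[CO2*] = KH · pCO2 = 10^(−1.51) × 1700×10^-6 = 5.254×10^-5 mol/L
α₀ = 1/(1 + K1/[H⁺] + K1K2/[H⁺]²) = 1/(1 + 10^+0.74 + 10^-2.47) = 0.1539
DIC = [CO2*]/α₀ = 5.254×10^-5 / 0.1539 = 0.3414 mmol/L
[CO3²⁻] = α₂·DIC; α₂ = 0.0005214, so [CO3²⁻] = 0.0005214 × 0.3414 = 0.000178 mmol/L = 0.178 μmol/L

[CO3²⁻] = 0.178 μmol/L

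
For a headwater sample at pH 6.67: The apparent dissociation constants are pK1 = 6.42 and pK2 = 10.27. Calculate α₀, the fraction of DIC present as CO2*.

α₀ = 1 / (1 + K1/[H⁺] + K1K2/[H⁺]²) = 1 / (1 + 10^+0.25 + 10^-3.35)
   = 1 / (1 + 1.7783 + 0.00044668) = 1/2.7787 = 0.3599

α₀ = 0.360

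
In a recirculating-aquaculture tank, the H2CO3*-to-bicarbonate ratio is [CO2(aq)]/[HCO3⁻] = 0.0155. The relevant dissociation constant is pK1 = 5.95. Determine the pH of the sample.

pH = 7.76

From K1 = [H⁺][HCO3⁻]/[CO2(aq)]:  pH = pK1 − log₁₀([CO2(aq)]/[HCO3⁻])
log₁₀(0.0155) = -1.810
pH = 5.95 − (-1.810) = 7.76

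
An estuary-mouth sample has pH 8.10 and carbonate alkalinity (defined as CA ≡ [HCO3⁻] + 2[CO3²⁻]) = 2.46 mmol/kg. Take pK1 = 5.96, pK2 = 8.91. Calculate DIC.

DIC = 2.18 mmol/kg

CA = [HCO3⁻] + 2[CO3²⁻] = (α₁ + 2α₂)·DIC
At pH 8.10: [H⁺]/K1 = 10^-2.14 = 0.0072444, K2/[H⁺] = 10^-0.81 = 0.15488
α₁ = 1/(1 + 0.0072444 + 0.15488) = 1/1.1621 = 0.8605; α₂ = α₁·K2/[H⁺] = 0.1333
α₁ + 2α₂ = 1.1270
DIC = CA / (α₁ + 2α₂) = 2.46 / 1.1270 = 2.18 mmol/kg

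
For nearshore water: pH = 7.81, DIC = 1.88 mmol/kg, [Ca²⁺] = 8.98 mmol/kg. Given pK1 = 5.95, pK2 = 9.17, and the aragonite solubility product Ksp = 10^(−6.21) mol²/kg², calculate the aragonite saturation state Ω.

Ω = 1.13

α₂ = 1 / (1 + [H⁺]/K2 + [H⁺]²/(K1K2)) = 1 / (1 + 10^+1.36 + 10^-0.50)
   = 1 / (1 + 22.909 + 0.31623) = 1/24.225 = 0.04128
[CO3²⁻] = α₂ × DIC = 0.04128 × 1.88 = 0.07761 mmol/kg
Ksp = 10^(−6.21) = 6.166×10^-7
Ω = [Ca²⁺][CO3²⁻]/Ksp = (8.98×10^-3)(7.761×10^-5) / 6.166×10^-7 = 1.13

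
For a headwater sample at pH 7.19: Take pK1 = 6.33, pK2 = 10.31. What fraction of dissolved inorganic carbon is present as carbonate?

α₂ = 0.000666

α₂ = 1 / (1 + [H⁺]/K2 + [H⁺]²/(K1K2)) = 1 / (1 + 10^+3.12 + 10^+2.26)
   = 1 / (1 + 1318.3 + 181.97) = 1/1501.2 = 0.0006661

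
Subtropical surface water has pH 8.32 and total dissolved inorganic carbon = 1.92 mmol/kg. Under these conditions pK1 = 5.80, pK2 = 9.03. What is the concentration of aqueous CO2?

[CO2*] = 4.84 μmol/kg

α₀ = 1 / (1 + K1/[H⁺] + K1K2/[H⁺]²) = 1 / (1 + 10^+2.52 + 10^+1.81)
   = 1 / (1 + 331.13 + 64.565) = 1/396.70 = 0.002521
[CO2*] = α₀ × DIC = 0.002521 × 1.92 = 0.00484 mmol/kg = 4.84 μmol/kg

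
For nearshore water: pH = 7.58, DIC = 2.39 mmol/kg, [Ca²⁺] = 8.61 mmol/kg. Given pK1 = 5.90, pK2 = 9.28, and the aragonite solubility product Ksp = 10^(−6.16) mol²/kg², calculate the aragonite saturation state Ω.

α₂ = 1 / (1 + [H⁺]/K2 + [H⁺]²/(K1K2)) = 1 / (1 + 10^+1.70 + 10^+0.02)
   = 1 / (1 + 50.119 + 1.0471) = 1/52.166 = 0.01917
[CO3²⁻] = α₂ × DIC = 0.01917 × 2.39 = 0.04582 mmol/kg
Ksp = 10^(−6.16) = 6.918×10^-7
Ω = [Ca²⁺][CO3²⁻]/Ksp = (8.61×10^-3)(4.582×10^-5) / 6.918×10^-7 = 0.570

Ω = 0.570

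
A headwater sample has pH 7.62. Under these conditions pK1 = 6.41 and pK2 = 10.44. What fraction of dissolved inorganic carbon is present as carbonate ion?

α₂ = 1 / (1 + [H⁺]/K2 + [H⁺]²/(K1K2)) = 1 / (1 + 10^+2.82 + 10^+1.61)
   = 1 / (1 + 660.69 + 40.738) = 1/702.43 = 0.001424

α₂ = 0.00142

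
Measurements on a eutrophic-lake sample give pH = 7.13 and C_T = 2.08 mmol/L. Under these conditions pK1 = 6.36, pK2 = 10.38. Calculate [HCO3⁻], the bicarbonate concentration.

α₁ = 1 / (1 + [H⁺]/K1 + K2/[H⁺]) = 1 / (1 + 10^-0.77 + 10^-3.25)
   = 1 / (1 + 0.16982 + 0.00056234) = 1/1.1704 = 0.8544
[HCO3⁻] = α₁ × DIC = 0.8544 × 2.08 = 1.78 mmol/L

[HCO3⁻] = 1.78 mmol/L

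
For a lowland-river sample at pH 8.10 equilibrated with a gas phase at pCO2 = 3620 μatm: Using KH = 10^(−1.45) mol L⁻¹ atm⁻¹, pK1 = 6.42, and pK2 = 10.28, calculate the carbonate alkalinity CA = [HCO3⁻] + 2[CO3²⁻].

CA = 6.23 mmol/L

[CO2*] = KH · pCO2 = 10^(−1.45) × 3620×10^-6 = 1.284×10^-4 mol/L
α₀ = 1/(1 + K1/[H⁺] + K1K2/[H⁺]²) = 1/(1 + 10^+1.68 + 10^-0.50) = 0.02033
DIC = [CO2*]/α₀ = 1.284×10^-4 / 0.02033 = 6.317 mmol/L
CA = (α₁ + 2α₂)·DIC = (0.9732 + 2×0.006430) × 6.317 = 6.23 mmol/L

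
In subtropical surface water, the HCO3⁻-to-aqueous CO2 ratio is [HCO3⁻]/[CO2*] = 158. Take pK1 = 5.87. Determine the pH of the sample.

From K1 = [H⁺][HCO3⁻]/[CO2*]:  pH = pK1 + log₁₀([HCO3⁻]/[CO2*])
log₁₀(158) = +2.199
pH = 5.87 + (+2.199) = 8.07

pH = 8.07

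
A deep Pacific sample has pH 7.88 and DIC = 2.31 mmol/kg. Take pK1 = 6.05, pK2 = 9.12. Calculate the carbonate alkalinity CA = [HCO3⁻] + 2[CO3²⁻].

CA = 2.40 mmol/kg

CA = [HCO3⁻] + 2[CO3²⁻] = (α₁ + 2α₂)·DIC
At pH 7.88: [H⁺]/K1 = 10^-1.83 = 0.014791, K2/[H⁺] = 10^-1.24 = 0.057544
α₁ = 1/(1 + 0.014791 + 0.057544) = 1/1.0723 = 0.9325; α₂ = α₁·K2/[H⁺] = 0.05366
α₁ + 2α₂ = 1.0399
CA = 1.0399 × 2.31 = 2.40 mmol/kg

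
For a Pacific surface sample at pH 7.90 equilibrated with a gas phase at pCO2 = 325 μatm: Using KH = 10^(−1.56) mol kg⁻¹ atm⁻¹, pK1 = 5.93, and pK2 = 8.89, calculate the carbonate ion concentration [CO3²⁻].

[CO2*] = KH · pCO2 = 10^(−1.56) × 325×10^-6 = 8.951×10^-6 mol/kg
α₀ = 1/(1 + K1/[H⁺] + K1K2/[H⁺]²) = 1/(1 + 10^+1.97 + 10^+0.98) = 0.009627
DIC = [CO2*]/α₀ = 8.951×10^-6 / 0.009627 = 0.9298 mmol/kg
[CO3²⁻] = α₂·DIC; α₂ = 0.09194, so [CO3²⁻] = 0.09194 × 0.9298 = 0.0855 mmol/kg

[CO3²⁻] = 0.0855 mmol/kg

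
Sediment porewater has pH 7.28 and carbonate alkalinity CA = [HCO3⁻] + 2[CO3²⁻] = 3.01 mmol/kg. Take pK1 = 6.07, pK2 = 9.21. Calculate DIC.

DIC = 3.16 mmol/kg

CA = [HCO3⁻] + 2[CO3²⁻] = (α₁ + 2α₂)·DIC
At pH 7.28: [H⁺]/K1 = 10^-1.21 = 0.061660, K2/[H⁺] = 10^-1.93 = 0.011749
α₁ = 1/(1 + 0.061660 + 0.011749) = 1/1.0734 = 0.9316; α₂ = α₁·K2/[H⁺] = 0.01095
α₁ + 2α₂ = 0.9535
DIC = CA / (α₁ + 2α₂) = 3.01 / 0.9535 = 3.16 mmol/kg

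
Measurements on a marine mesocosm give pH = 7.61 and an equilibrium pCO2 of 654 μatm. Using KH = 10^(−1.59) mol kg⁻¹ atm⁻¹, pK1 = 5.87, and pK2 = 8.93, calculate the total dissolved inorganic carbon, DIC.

DIC = 0.985 mmol/kg

[CO2*] = KH · pCO2 = 10^(−1.59) × 654×10^-6 = 1.681×10^-5 mol/kg
α₀ = 1/(1 + K1/[H⁺] + K1K2/[H⁺]²) = 1/(1 + 10^+1.74 + 10^+0.42) = 0.01707
DIC = [CO2*]/α₀ = 1.681×10^-5 / 0.01707 = 0.985 mmol/kg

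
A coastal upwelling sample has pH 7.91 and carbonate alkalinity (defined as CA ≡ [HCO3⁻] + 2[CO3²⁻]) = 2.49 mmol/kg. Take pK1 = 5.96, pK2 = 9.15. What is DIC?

CA = [HCO3⁻] + 2[CO3²⁻] = (α₁ + 2α₂)·DIC
At pH 7.91: [H⁺]/K1 = 10^-1.95 = 0.011220, K2/[H⁺] = 10^-1.24 = 0.057544
α₁ = 1/(1 + 0.011220 + 0.057544) = 1/1.0688 = 0.9357; α₂ = α₁·K2/[H⁺] = 0.05384
α₁ + 2α₂ = 1.0433
DIC = CA / (α₁ + 2α₂) = 2.49 / 1.0433 = 2.39 mmol/kg

DIC = 2.39 mmol/kg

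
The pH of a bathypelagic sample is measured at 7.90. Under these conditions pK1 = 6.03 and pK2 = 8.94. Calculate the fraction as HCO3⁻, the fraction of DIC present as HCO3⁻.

α₁ = 1 / (1 + [H⁺]/K1 + K2/[H⁺]) = 1 / (1 + 10^-1.87 + 10^-1.04)
   = 1 / (1 + 0.013490 + 0.091201) = 1/1.1047 = 0.9052

α₁ = 0.905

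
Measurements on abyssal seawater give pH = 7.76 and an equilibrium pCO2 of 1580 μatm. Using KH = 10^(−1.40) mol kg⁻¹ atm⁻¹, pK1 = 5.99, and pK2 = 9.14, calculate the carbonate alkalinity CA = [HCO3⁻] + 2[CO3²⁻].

[CO2*] = KH · pCO2 = 10^(−1.40) × 1580×10^-6 = 6.290×10^-5 mol/kg
α₀ = 1/(1 + K1/[H⁺] + K1K2/[H⁺]²) = 1/(1 + 10^+1.77 + 10^+0.39) = 0.01604
DIC = [CO2*]/α₀ = 6.290×10^-5 / 0.01604 = 3.921 mmol/kg
CA = (α₁ + 2α₂)·DIC = (0.9446 + 2×0.03938) × 3.921 = 4.01 mmol/kg

CA = 4.01 mmol/kg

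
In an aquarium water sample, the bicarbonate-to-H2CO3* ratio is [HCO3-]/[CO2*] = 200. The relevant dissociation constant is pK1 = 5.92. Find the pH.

From K1 = [H⁺][HCO3-]/[CO2*]:  pH = pK1 + log₁₀([HCO3-]/[CO2*])
log₁₀(200) = +2.301
pH = 5.92 + (+2.301) = 8.22

pH = 8.22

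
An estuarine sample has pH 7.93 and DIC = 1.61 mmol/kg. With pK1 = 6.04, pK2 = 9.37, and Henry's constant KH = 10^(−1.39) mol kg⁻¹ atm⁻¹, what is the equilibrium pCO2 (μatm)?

pCO2 = 485 μatm

α₀ = 1 / (1 + K1/[H⁺] + K1K2/[H⁺]²) = 1 / (1 + 10^+1.89 + 10^+0.45)
   = 1 / (1 + 77.625 + 2.8184) = 1/81.443 = 0.01228
[CO2*] = α₀ × DIC = 0.01228 × 1.61 = 0.01977 mmol/kg = 19.77 μmol/kg
pCO2 = [CO2*]/KH = 1.977×10^-5 / 4.074×10^-2 = 485 μatm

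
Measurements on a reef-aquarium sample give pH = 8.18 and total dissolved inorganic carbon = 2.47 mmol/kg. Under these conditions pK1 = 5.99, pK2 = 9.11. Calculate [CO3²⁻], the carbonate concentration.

[CO3²⁻] = 0.258 mmol/kg

α₂ = 1 / (1 + [H⁺]/K2 + [H⁺]²/(K1K2)) = 1 / (1 + 10^+0.93 + 10^-1.26)
   = 1 / (1 + 8.5114 + 0.054954) = 1/9.5663 = 0.1045
[CO3²⁻] = α₂ × DIC = 0.1045 × 2.47 = 0.258 mmol/kg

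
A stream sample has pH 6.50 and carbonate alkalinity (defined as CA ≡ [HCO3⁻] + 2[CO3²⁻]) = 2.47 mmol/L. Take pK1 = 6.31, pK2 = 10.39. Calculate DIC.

DIC = 4.06 mmol/L

CA = [HCO3⁻] + 2[CO3²⁻] = (α₁ + 2α₂)·DIC
At pH 6.50: [H⁺]/K1 = 10^-0.19 = 0.64565, K2/[H⁺] = 10^-3.89 = 0.00012882
α₁ = 1/(1 + 0.64565 + 0.00012882) = 1/1.6458 = 0.6076; α₂ = α₁·K2/[H⁺] = 7.828×10^-5
α₁ + 2α₂ = 0.6078
DIC = CA / (α₁ + 2α₂) = 2.47 / 0.6078 = 4.06 mmol/L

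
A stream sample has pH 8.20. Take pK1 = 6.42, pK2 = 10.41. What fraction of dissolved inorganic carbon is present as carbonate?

α₂ = 0.00603

α₂ = 1 / (1 + [H⁺]/K2 + [H⁺]²/(K1K2)) = 1 / (1 + 10^+2.21 + 10^+0.43)
   = 1 / (1 + 162.18 + 2.6915) = 1/165.87 = 0.006029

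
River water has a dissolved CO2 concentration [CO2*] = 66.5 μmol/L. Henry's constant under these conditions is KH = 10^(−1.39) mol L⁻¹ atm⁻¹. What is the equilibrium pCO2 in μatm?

pCO2 = 1630 μatm

KH = 10^(−1.39) = 4.074×10^-2 mol L⁻¹ atm⁻¹
pCO2 = [CO2*]/KH = 66.5×10^-6 / 4.074×10^-2 = 1.63×10^-3 atm = 1630 μatm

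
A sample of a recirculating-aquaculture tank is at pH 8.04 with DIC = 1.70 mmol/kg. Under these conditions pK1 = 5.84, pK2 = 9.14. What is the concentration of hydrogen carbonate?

[HCO3⁻] = 1.57 mmol/kg

α₁ = 1 / (1 + [H⁺]/K1 + K2/[H⁺]) = 1 / (1 + 10^-2.20 + 10^-1.10)
   = 1 / (1 + 0.0063096 + 0.079433) = 1/1.0857 = 0.9210
[HCO3⁻] = α₁ × DIC = 0.9210 × 1.70 = 1.57 mmol/kg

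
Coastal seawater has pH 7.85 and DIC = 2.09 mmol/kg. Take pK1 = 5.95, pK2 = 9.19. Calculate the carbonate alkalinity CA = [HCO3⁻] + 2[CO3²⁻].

CA = [HCO3⁻] + 2[CO3²⁻] = (α₁ + 2α₂)·DIC
At pH 7.85: [H⁺]/K1 = 10^-1.90 = 0.012589, K2/[H⁺] = 10^-1.34 = 0.045709
α₁ = 1/(1 + 0.012589 + 0.045709) = 1/1.0583 = 0.9449; α₂ = α₁·K2/[H⁺] = 0.04319
α₁ + 2α₂ = 1.0313
CA = 1.0313 × 2.09 = 2.16 mmol/kg

CA = 2.16 mmol/kg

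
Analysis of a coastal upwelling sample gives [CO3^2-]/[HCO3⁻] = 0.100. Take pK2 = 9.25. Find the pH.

From K2 = [H⁺][CO3^2-]/[HCO3⁻]:  pH = pK2 + log₁₀([CO3^2-]/[HCO3⁻])
log₁₀(0.100) = -1.000
pH = 9.25 + (-1.000) = 8.25

pH = 8.25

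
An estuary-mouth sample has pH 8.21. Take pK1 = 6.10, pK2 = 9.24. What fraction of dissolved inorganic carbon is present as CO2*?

α₀ = 1 / (1 + K1/[H⁺] + K1K2/[H⁺]²) = 1 / (1 + 10^+2.11 + 10^+1.08)
   = 1 / (1 + 128.82 + 12.023) = 1/141.85 = 0.007050

α₀ = 0.00705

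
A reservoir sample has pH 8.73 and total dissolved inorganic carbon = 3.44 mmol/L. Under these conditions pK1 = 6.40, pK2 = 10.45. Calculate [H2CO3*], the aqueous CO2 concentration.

[CO2*] = 15.7 μmol/L

α₀ = 1 / (1 + K1/[H⁺] + K1K2/[H⁺]²) = 1 / (1 + 10^+2.33 + 10^+0.61)
   = 1 / (1 + 213.80 + 4.0738) = 1/218.87 = 0.004569
[CO2*] = α₀ × DIC = 0.004569 × 3.44 = 0.0157 mmol/L = 15.7 μmol/L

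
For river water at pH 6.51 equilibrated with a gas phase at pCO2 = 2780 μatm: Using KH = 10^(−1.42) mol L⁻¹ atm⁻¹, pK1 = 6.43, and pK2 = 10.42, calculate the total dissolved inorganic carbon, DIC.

[CO2*] = KH · pCO2 = 10^(−1.42) × 2780×10^-6 = 1.057×10^-4 mol/L
α₀ = 1/(1 + K1/[H⁺] + K1K2/[H⁺]²) = 1/(1 + 10^+0.08 + 10^-3.83) = 0.4540
DIC = [CO2*]/α₀ = 1.057×10^-4 / 0.4540 = 0.233 mmol/L

DIC = 0.233 mmol/L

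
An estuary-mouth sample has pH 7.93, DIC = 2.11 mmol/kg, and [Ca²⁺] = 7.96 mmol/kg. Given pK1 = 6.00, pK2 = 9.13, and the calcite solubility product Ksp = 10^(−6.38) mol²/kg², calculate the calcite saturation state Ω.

α₂ = 1 / (1 + [H⁺]/K2 + [H⁺]²/(K1K2)) = 1 / (1 + 10^+1.20 + 10^-0.73)
   = 1 / (1 + 15.849 + 0.18621) = 1/17.035 = 0.05870
[CO3²⁻] = α₂ × DIC = 0.05870 × 2.11 = 0.1239 mmol/kg
Ksp = 10^(−6.38) = 4.169×10^-7
Ω = [Ca²⁺][CO3²⁻]/Ksp = (7.96×10^-3)(1.239×10^-4) / 4.169×10^-7 = 2.37

Ω = 2.37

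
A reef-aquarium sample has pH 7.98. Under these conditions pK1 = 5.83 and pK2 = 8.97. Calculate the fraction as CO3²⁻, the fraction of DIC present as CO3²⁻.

α₂ = 1 / (1 + [H⁺]/K2 + [H⁺]²/(K1K2)) = 1 / (1 + 10^+0.99 + 10^-1.16)
   = 1 / (1 + 9.7724 + 0.069183) = 1/10.842 = 0.09224

α₂ = 0.0922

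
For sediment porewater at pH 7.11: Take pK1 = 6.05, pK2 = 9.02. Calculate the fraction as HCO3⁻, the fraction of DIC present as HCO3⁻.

α₁ = 1 / (1 + [H⁺]/K1 + K2/[H⁺]) = 1 / (1 + 10^-1.06 + 10^-1.91)
   = 1 / (1 + 0.087096 + 0.012303) = 1/1.0994 = 0.9096

α₁ = 0.910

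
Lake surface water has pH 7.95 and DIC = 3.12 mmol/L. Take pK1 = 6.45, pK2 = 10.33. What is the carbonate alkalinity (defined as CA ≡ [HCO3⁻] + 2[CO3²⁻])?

CA = [HCO3⁻] + 2[CO3²⁻] = (α₁ + 2α₂)·DIC
At pH 7.95: [H⁺]/K1 = 10^-1.50 = 0.031623, K2/[H⁺] = 10^-2.38 = 0.0041687
α₁ = 1/(1 + 0.031623 + 0.0041687) = 1/1.0358 = 0.9654; α₂ = α₁·K2/[H⁺] = 0.004025
α₁ + 2α₂ = 0.9735
CA = 0.9735 × 3.12 = 3.04 mmol/L

CA = 3.04 mmol/L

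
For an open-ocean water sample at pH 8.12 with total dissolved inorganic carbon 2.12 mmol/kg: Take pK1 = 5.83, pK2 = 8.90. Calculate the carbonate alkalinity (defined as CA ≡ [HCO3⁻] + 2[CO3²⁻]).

CA = 2.41 mmol/kg

CA = [HCO3⁻] + 2[CO3²⁻] = (α₁ + 2α₂)·DIC
At pH 8.12: [H⁺]/K1 = 10^-2.29 = 0.0051286, K2/[H⁺] = 10^-0.78 = 0.16596
α₁ = 1/(1 + 0.0051286 + 0.16596) = 1/1.1711 = 0.8539; α₂ = α₁·K2/[H⁺] = 0.1417
α₁ + 2α₂ = 1.1373
CA = 1.1373 × 2.12 = 2.41 mmol/kg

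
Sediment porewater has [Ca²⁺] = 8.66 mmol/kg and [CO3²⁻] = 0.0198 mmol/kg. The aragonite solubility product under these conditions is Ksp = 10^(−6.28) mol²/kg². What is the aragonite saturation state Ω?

Ω = 0.327

Ksp = 10^(−6.28) = 5.248×10^-7
Ω = [Ca²⁺][CO3²⁻]/Ksp = (8.66×10^-3)(0.0198×10^-3) / 5.248×10^-7 = 0.327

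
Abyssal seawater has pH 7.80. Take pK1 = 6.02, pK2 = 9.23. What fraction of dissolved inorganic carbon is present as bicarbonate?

α₁ = 0.949

α₁ = 1 / (1 + [H⁺]/K1 + K2/[H⁺]) = 1 / (1 + 10^-1.78 + 10^-1.43)
   = 1 / (1 + 0.016596 + 0.037154) = 1/1.0537 = 0.9490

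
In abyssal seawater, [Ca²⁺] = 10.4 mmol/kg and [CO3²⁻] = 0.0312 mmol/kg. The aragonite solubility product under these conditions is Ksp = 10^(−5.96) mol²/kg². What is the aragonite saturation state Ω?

Ω = 0.296

Ksp = 10^(−5.96) = 1.096×10^-6
Ω = [Ca²⁺][CO3²⁻]/Ksp = (10.4×10^-3)(0.0312×10^-3) / 1.096×10^-6 = 0.296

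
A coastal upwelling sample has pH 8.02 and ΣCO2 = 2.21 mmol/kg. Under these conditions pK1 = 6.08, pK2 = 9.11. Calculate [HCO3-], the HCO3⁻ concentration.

α₁ = 1 / (1 + [H⁺]/K1 + K2/[H⁺]) = 1 / (1 + 10^-1.94 + 10^-1.09)
   = 1 / (1 + 0.011482 + 0.081283) = 1/1.0928 = 0.9151
[HCO3⁻] = α₁ × DIC = 0.9151 × 2.21 = 2.02 mmol/kg

[HCO3⁻] = 2.02 mmol/kg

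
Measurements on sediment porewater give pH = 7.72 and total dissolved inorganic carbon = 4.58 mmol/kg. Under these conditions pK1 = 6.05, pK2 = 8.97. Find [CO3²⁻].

α₂ = 1 / (1 + [H⁺]/K2 + [H⁺]²/(K1K2)) = 1 / (1 + 10^+1.25 + 10^-0.42)
   = 1 / (1 + 17.783 + 0.38019) = 1/19.163 = 0.05218
[CO3²⁻] = α₂ × DIC = 0.05218 × 4.58 = 0.239 mmol/kg

[CO3²⁻] = 0.239 mmol/kg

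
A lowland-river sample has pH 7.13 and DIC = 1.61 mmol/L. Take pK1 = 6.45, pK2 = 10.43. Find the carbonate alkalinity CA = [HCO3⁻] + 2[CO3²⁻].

CA = [HCO3⁻] + 2[CO3²⁻] = (α₁ + 2α₂)·DIC
At pH 7.13: [H⁺]/K1 = 10^-0.68 = 0.20893, K2/[H⁺] = 10^-3.30 = 0.00050119
α₁ = 1/(1 + 0.20893 + 0.00050119) = 1/1.2094 = 0.8268; α₂ = α₁·K2/[H⁺] = 0.0004144
α₁ + 2α₂ = 0.8277
CA = 0.8277 × 1.61 = 1.33 mmol/L

CA = 1.33 mmol/L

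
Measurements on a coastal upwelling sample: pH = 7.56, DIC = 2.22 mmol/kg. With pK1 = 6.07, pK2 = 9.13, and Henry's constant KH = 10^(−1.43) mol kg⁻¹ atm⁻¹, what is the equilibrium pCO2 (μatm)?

pCO2 = 1830 μatm

α₀ = 1 / (1 + K1/[H⁺] + K1K2/[H⁺]²) = 1 / (1 + 10^+1.49 + 10^-0.08)
   = 1 / (1 + 30.903 + 0.83176) = 1/32.735 = 0.03055
[CO2*] = α₀ × DIC = 0.03055 × 2.22 = 0.06782 mmol/kg
pCO2 = [CO2*]/KH = 6.782×10^-5 / 3.715×10^-2 = 1830 μatm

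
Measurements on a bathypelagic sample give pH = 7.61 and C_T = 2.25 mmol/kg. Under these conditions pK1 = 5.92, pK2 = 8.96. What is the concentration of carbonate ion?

[CO3²⁻] = 0.0944 mmol/kg

α₂ = 1 / (1 + [H⁺]/K2 + [H⁺]²/(K1K2)) = 1 / (1 + 10^+1.35 + 10^-0.34)
   = 1 / (1 + 22.387 + 0.45709) = 1/23.844 = 0.04194
[CO3²⁻] = α₂ × DIC = 0.04194 × 2.25 = 0.0944 mmol/kg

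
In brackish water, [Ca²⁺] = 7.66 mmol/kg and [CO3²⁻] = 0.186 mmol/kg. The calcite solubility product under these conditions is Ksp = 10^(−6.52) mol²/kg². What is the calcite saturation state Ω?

Ω = 4.72

Ksp = 10^(−6.52) = 3.020×10^-7
Ω = [Ca²⁺][CO3²⁻]/Ksp = (7.66×10^-3)(0.186×10^-3) / 3.020×10^-7 = 4.72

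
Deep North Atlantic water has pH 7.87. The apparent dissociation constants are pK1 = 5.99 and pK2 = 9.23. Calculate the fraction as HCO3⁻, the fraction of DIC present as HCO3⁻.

α₁ = 1 / (1 + [H⁺]/K1 + K2/[H⁺]) = 1 / (1 + 10^-1.88 + 10^-1.36)
   = 1 / (1 + 0.013183 + 0.043652) = 1/1.0568 = 0.9462

α₁ = 0.946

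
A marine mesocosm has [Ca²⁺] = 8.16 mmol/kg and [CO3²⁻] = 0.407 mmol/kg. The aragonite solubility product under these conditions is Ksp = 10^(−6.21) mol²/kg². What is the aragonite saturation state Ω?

Ksp = 10^(−6.21) = 6.166×10^-7
Ω = [Ca²⁺][CO3²⁻]/Ksp = (8.16×10^-3)(0.407×10^-3) / 6.166×10^-7 = 5.39

Ω = 5.39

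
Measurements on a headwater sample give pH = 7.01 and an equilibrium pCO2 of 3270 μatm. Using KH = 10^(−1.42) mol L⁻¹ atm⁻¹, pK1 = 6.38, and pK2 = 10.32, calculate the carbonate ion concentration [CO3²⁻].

[CO2*] = KH · pCO2 = 10^(−1.42) × 3270×10^-6 = 1.243×10^-4 mol/L
α₀ = 1/(1 + K1/[H⁺] + K1K2/[H⁺]²) = 1/(1 + 10^+0.63 + 10^-2.68) = 0.1898
DIC = [CO2*]/α₀ = 1.243×10^-4 / 0.1898 = 0.6549 mmol/L
[CO3²⁻] = α₂·DIC; α₂ = 0.0003966, so [CO3²⁻] = 0.0003966 × 0.6549 = 0.000260 mmol/L = 0.260 μmol/L

[CO3²⁻] = 0.260 μmol/L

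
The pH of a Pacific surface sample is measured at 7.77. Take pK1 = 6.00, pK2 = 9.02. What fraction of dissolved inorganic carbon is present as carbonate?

α₂ = 1 / (1 + [H⁺]/K2 + [H⁺]²/(K1K2)) = 1 / (1 + 10^+1.25 + 10^-0.52)
   = 1 / (1 + 17.783 + 0.30200) = 1/19.085 = 0.05240

α₂ = 0.0524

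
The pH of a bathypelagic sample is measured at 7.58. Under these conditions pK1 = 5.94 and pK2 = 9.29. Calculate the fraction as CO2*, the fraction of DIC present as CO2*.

α₀ = 0.0220

α₀ = 1 / (1 + K1/[H⁺] + K1K2/[H⁺]²) = 1 / (1 + 10^+1.64 + 10^-0.07)
   = 1 / (1 + 43.652 + 0.85114) = 1/45.503 = 0.02198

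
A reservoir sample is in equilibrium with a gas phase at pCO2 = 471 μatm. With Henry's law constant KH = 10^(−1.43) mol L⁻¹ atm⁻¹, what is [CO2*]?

KH = 10^(−1.43) = 3.715×10^-2 mol L⁻¹ atm⁻¹
[CO2*] = KH · pCO2 = 3.715×10^-2 × 471×10^-6 atm = 1.75×10^-5 mol/L

[CO2*] = 17.5 μmol/L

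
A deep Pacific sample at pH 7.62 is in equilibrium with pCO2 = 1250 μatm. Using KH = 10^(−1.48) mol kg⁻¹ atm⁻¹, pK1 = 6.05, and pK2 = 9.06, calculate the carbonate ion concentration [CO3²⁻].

[CO3²⁻] = 0.0558 mmol/kg

[CO2*] = KH · pCO2 = 10^(−1.48) × 1250×10^-6 = 4.139×10^-5 mol/kg
α₀ = 1/(1 + K1/[H⁺] + K1K2/[H⁺]²) = 1/(1 + 10^+1.57 + 10^+0.13) = 0.02531
DIC = [CO2*]/α₀ = 4.139×10^-5 / 0.02531 = 1.635 mmol/kg
[CO3²⁻] = α₂·DIC; α₂ = 0.03415, so [CO3²⁻] = 0.03415 × 1.635 = 0.0558 mmol/kg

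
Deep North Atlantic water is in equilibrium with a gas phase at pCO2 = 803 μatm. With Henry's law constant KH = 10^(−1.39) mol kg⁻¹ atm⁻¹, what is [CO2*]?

KH = 10^(−1.39) = 4.074×10^-2 mol kg⁻¹ atm⁻¹
[CO2*] = KH · pCO2 = 4.074×10^-2 × 803×10^-6 atm = 3.27×10^-5 mol/kg

[CO2*] = 32.7 μmol/kg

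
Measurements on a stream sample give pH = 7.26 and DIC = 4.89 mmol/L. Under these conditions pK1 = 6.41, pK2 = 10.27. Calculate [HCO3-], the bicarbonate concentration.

[HCO3⁻] = 4.28 mmol/L

α₁ = 1 / (1 + [H⁺]/K1 + K2/[H⁺]) = 1 / (1 + 10^-0.85 + 10^-3.01)
   = 1 / (1 + 0.14125 + 0.00097724) = 1/1.1422 = 0.8755
[HCO3⁻] = α₁ × DIC = 0.8755 × 4.89 = 4.28 mmol/L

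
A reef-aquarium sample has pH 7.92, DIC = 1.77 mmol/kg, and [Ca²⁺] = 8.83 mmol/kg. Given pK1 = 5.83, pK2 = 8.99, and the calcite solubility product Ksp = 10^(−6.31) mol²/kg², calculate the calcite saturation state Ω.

Ω = 2.48

α₂ = 1 / (1 + [H⁺]/K2 + [H⁺]²/(K1K2)) = 1 / (1 + 10^+1.07 + 10^-1.02)
   = 1 / (1 + 11.749 + 0.095499) = 1/12.844 = 0.07785
[CO3²⁻] = α₂ × DIC = 0.07785 × 1.77 = 0.1378 mmol/kg
Ksp = 10^(−6.31) = 4.898×10^-7
Ω = [Ca²⁺][CO3²⁻]/Ksp = (8.83×10^-3)(1.378×10^-4) / 4.898×10^-7 = 2.48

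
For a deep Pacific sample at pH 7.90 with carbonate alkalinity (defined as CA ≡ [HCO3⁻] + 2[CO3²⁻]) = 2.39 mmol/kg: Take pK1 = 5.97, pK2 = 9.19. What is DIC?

CA = [HCO3⁻] + 2[CO3²⁻] = (α₁ + 2α₂)·DIC
At pH 7.90: [H⁺]/K1 = 10^-1.93 = 0.011749, K2/[H⁺] = 10^-1.29 = 0.051286
α₁ = 1/(1 + 0.011749 + 0.051286) = 1/1.0630 = 0.9407; α₂ = α₁·K2/[H⁺] = 0.04825
α₁ + 2α₂ = 1.0372
DIC = CA / (α₁ + 2α₂) = 2.39 / 1.0372 = 2.30 mmol/kg

DIC = 2.30 mmol/kg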